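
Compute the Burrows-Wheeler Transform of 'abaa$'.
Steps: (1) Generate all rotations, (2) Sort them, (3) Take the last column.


Rotations (sorted):
  0: $abaa -> last char: a
  1: a$aba -> last char: a
  2: aa$ab -> last char: b
  3: abaa$ -> last char: $
  4: baa$a -> last char: a


BWT = aab$a


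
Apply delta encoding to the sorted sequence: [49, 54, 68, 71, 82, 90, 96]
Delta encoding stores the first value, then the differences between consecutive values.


First value: 49
Deltas:
  54 - 49 = 5
  68 - 54 = 14
  71 - 68 = 3
  82 - 71 = 11
  90 - 82 = 8
  96 - 90 = 6


Delta encoded: [49, 5, 14, 3, 11, 8, 6]


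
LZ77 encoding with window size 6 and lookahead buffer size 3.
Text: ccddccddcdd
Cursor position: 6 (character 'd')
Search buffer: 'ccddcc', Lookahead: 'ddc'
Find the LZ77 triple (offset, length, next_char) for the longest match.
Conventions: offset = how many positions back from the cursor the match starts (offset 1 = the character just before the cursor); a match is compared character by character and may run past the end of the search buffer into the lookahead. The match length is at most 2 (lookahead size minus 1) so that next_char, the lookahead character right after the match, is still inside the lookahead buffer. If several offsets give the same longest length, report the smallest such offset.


Try each offset into the search buffer:
  offset=1 (pos 5, char 'c'): match length 0
  offset=2 (pos 4, char 'c'): match length 0
  offset=3 (pos 3, char 'd'): match length 1
  offset=4 (pos 2, char 'd'): match length 2
  offset=5 (pos 1, char 'c'): match length 0
  offset=6 (pos 0, char 'c'): match length 0
Longest match has length 2 at offset 4.
next_char = character at position 6 + 2 = 8 -> 'c'

Best match: offset=4, length=2 (matching 'dd' starting at position 2)
LZ77 triple: (4, 2, 'c')


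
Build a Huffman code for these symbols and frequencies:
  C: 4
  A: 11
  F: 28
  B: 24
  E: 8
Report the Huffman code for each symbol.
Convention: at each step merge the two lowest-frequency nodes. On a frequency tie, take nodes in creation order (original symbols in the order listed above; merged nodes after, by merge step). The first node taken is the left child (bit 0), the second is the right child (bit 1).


Huffman tree construction:
Step 1: Merge C(4) + E(8) = 12
Step 2: Merge A(11) + (C+E)(12) = 23
Step 3: Merge (A+(C+E))(23) + B(24) = 47
Step 4: Merge F(28) + ((A+(C+E))+B)(47) = 75
Read each symbol's code off the tree from the root (left child = 0, right child = 1).

Codes:
  C: 1010 (length 4)
  A: 100 (length 3)
  F: 0 (length 1)
  B: 11 (length 2)
  E: 1011 (length 4)
Average code length: 157/75 = 2.0933 bits/symbol


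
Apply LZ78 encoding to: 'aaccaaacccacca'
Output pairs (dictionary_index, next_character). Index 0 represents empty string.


LZ78 encoding steps:
Dictionary: {0: ''}
Step 1: w='' (idx 0), next='a' -> output (0, 'a'), add 'a' as idx 1
Step 2: w='a' (idx 1), next='c' -> output (1, 'c'), add 'ac' as idx 2
Step 3: w='' (idx 0), next='c' -> output (0, 'c'), add 'c' as idx 3
Step 4: w='a' (idx 1), next='a' -> output (1, 'a'), add 'aa' as idx 4
Step 5: w='ac' (idx 2), next='c' -> output (2, 'c'), add 'acc' as idx 5
Step 6: w='c' (idx 3), next='a' -> output (3, 'a'), add 'ca' as idx 6
Step 7: w='c' (idx 3), next='c' -> output (3, 'c'), add 'cc' as idx 7
Step 8: w='a' (idx 1), end of input -> output (1, '')


Encoded: [(0, 'a'), (1, 'c'), (0, 'c'), (1, 'a'), (2, 'c'), (3, 'a'), (3, 'c'), (1, '')]


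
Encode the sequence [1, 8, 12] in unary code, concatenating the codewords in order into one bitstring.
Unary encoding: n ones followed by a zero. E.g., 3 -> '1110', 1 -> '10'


Encode each number as n ones followed by a terminating 0:
  1 -> 10 (2 bits)
  8 -> 111111110 (9 bits)
  12 -> 1111111111110 (13 bits)
Total length = 2 + 9 + 13 = 24 bits.

Unary([1, 8, 12]) = 101111111101111111111110 (24 bits)


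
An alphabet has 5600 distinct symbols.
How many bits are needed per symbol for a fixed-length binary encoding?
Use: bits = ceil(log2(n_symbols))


log2(5600) = 12.4512
Bracket: 2^12 = 4096 < 5600 <= 2^13 = 8192
So ceil(log2(5600)) = 13

bits = ceil(log2(5600)) = ceil(12.4512) = 13 bits


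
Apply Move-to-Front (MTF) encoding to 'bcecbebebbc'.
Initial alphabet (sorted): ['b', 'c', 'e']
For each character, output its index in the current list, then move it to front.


MTF encoding:
'b': index 0 in ['b', 'c', 'e'] -> ['b', 'c', 'e']
'c': index 1 in ['b', 'c', 'e'] -> ['c', 'b', 'e']
'e': index 2 in ['c', 'b', 'e'] -> ['e', 'c', 'b']
'c': index 1 in ['e', 'c', 'b'] -> ['c', 'e', 'b']
'b': index 2 in ['c', 'e', 'b'] -> ['b', 'c', 'e']
'e': index 2 in ['b', 'c', 'e'] -> ['e', 'b', 'c']
'b': index 1 in ['e', 'b', 'c'] -> ['b', 'e', 'c']
'e': index 1 in ['b', 'e', 'c'] -> ['e', 'b', 'c']
'b': index 1 in ['e', 'b', 'c'] -> ['b', 'e', 'c']
'b': index 0 in ['b', 'e', 'c'] -> ['b', 'e', 'c']
'c': index 2 in ['b', 'e', 'c'] -> ['c', 'b', 'e']


Output: [0, 1, 2, 1, 2, 2, 1, 1, 1, 0, 2]


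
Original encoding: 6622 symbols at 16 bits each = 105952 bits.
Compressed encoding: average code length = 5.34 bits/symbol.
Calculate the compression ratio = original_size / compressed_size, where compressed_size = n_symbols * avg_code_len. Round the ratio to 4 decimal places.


original_size = n_symbols * orig_bits = 6622 * 16 = 105952 bits
compressed_size = n_symbols * avg_code_len = 6622 * 5.34 = 35361.48 bits
ratio = original_size / compressed_size = 105952 / 35361.48 = 2.9963

Compression ratio = 2.9963


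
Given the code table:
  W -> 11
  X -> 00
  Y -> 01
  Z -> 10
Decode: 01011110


Decoding:
01 -> Y
01 -> Y
11 -> W
10 -> Z


Result: YYWZ


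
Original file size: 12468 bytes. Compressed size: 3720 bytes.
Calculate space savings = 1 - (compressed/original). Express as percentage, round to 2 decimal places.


ratio = compressed/original = 3720/12468 = 0.298364
savings = 1 - ratio = 1 - 0.298364 = 0.701636
as a percentage: 0.701636 * 100 = 70.16%

Space savings = 1 - 3720/12468 = 70.16%


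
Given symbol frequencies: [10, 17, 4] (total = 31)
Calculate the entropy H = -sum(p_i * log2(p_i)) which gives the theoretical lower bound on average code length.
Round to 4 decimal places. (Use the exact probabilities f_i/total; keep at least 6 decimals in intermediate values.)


Per-symbol terms -p_i * log2(p_i) with p_i = f_i/31:
  p = 10/31 = 0.322581: log2(p) = -1.632268, -p*log2(p) = 0.526538
  p = 17/31 = 0.548387: log2(p) = -0.866733, -p*log2(p) = 0.475305
  p = 4/31 = 0.129032: log2(p) = -2.954196, -p*log2(p) = 0.381187
H = 0.526538 + 0.475305 + 0.381187 = 1.383030

H = 1.383 bits/symbol


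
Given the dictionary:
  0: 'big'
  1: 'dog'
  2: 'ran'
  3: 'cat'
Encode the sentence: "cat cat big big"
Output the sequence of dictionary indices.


Look up each word in the dictionary:
  'cat' -> 3
  'cat' -> 3
  'big' -> 0
  'big' -> 0

Encoded: [3, 3, 0, 0]


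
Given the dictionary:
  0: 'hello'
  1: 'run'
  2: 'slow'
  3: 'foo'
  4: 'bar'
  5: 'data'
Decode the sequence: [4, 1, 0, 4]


Look up each index in the dictionary:
  4 -> 'bar'
  1 -> 'run'
  0 -> 'hello'
  4 -> 'bar'

Decoded: "bar run hello bar"


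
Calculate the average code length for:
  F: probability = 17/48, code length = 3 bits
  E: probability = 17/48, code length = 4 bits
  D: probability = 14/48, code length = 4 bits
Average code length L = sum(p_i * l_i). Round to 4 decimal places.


Weighted contributions p_i * l_i:
  F: (17/48) * 3 = 51/48
  E: (17/48) * 4 = 68/48
  D: (14/48) * 4 = 56/48
Sum = (51 + 68 + 56)/48 = 175/48

L = 175/48 = 3.6458 bits/symbol


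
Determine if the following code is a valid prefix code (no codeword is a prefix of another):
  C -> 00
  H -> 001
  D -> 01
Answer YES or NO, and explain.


Checking each pair (does one codeword prefix another?):
  C='00' vs H='001': prefix -- VIOLATION

NO -- this is NOT a valid prefix code. C (00) is a prefix of H (001).


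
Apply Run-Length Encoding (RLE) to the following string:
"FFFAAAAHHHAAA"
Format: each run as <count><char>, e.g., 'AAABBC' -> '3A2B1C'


Scanning runs left to right:
  i=0: run of 'F' x 3 -> '3F'
  i=3: run of 'A' x 4 -> '4A'
  i=7: run of 'H' x 3 -> '3H'
  i=10: run of 'A' x 3 -> '3A'

RLE = 3F4A3H3A


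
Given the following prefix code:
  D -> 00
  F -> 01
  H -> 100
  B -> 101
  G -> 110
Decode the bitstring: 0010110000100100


Decoding step by step:
Bits 00 -> D
Bits 101 -> B
Bits 100 -> H
Bits 00 -> D
Bits 100 -> H
Bits 100 -> H


Decoded message: DBHDHH


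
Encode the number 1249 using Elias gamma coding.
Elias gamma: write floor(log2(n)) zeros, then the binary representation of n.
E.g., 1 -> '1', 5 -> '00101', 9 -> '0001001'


num_bits = floor(log2(1249)) + 1 = 11
leading_zeros = num_bits - 1 = 10
binary(1249) = 10011100001

Elias gamma(1249) = '0000000000' + '10011100001' = 000000000010011100001 (21 bits)


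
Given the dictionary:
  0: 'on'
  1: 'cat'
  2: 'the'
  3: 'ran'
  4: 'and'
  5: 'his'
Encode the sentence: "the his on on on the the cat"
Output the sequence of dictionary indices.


Look up each word in the dictionary:
  'the' -> 2
  'his' -> 5
  'on' -> 0
  'on' -> 0
  'on' -> 0
  'the' -> 2
  'the' -> 2
  'cat' -> 1

Encoded: [2, 5, 0, 0, 0, 2, 2, 1]


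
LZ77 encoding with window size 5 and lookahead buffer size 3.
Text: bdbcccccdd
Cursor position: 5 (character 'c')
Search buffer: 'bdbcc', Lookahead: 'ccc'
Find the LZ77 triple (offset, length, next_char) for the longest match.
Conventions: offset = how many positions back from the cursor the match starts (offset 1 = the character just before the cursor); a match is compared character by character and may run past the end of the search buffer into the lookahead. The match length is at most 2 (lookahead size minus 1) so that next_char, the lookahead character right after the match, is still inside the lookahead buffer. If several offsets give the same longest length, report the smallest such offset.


Try each offset into the search buffer:
  offset=1 (pos 4, char 'c'): match length 2
  offset=2 (pos 3, char 'c'): match length 2
  offset=3 (pos 2, char 'b'): match length 0
  offset=4 (pos 1, char 'd'): match length 0
  offset=5 (pos 0, char 'b'): match length 0
Longest match has length 2, found at offsets 1, 2; take the smallest, offset 1.
next_char = character at position 5 + 2 = 7 -> 'c'

Best match: offset=1, length=2 (matching 'cc' starting at position 4)
LZ77 triple: (1, 2, 'c')


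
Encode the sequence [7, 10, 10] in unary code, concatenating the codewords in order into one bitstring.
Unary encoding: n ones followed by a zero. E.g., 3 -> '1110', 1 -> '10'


Encode each number as n ones followed by a terminating 0:
  7 -> 11111110 (8 bits)
  10 -> 11111111110 (11 bits)
  10 -> 11111111110 (11 bits)
Total length = 8 + 11 + 11 = 30 bits.

Unary([7, 10, 10]) = 111111101111111111011111111110 (30 bits)


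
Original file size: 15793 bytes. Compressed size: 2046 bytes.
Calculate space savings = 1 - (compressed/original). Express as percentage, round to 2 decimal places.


ratio = compressed/original = 2046/15793 = 0.129551
savings = 1 - ratio = 1 - 0.129551 = 0.870449
as a percentage: 0.870449 * 100 = 87.04%

Space savings = 1 - 2046/15793 = 87.04%


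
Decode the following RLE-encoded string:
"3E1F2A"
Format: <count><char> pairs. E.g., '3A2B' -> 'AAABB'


Expanding each <count><char> pair:
  3E -> 'EEE'
  1F -> 'F'
  2A -> 'AA'

Decoded = EEEFAA


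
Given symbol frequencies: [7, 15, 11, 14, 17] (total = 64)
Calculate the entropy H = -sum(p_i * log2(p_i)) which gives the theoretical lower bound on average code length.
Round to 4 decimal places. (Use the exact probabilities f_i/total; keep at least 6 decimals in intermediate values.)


Per-symbol terms -p_i * log2(p_i) with p_i = f_i/64:
  p = 7/64 = 0.109375: log2(p) = -3.192645, -p*log2(p) = 0.349196
  p = 15/64 = 0.234375: log2(p) = -2.093109, -p*log2(p) = 0.490573
  p = 11/64 = 0.171875: log2(p) = -2.540568, -p*log2(p) = 0.436660
  p = 14/64 = 0.218750: log2(p) = -2.192645, -p*log2(p) = 0.479641
  p = 17/64 = 0.265625: log2(p) = -1.912537, -p*log2(p) = 0.508018
H = 0.349196 + 0.490573 + 0.436660 + 0.479641 + 0.508018 = 2.264088

H = 2.2641 bits/symbol


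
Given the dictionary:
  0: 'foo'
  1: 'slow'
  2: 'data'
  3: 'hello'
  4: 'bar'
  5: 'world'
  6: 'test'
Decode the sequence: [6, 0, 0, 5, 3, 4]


Look up each index in the dictionary:
  6 -> 'test'
  0 -> 'foo'
  0 -> 'foo'
  5 -> 'world'
  3 -> 'hello'
  4 -> 'bar'

Decoded: "test foo foo world hello bar"


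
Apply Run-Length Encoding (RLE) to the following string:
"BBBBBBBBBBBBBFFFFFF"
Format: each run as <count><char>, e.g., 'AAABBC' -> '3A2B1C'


Scanning runs left to right:
  i=0: run of 'B' x 13 -> '13B'
  i=13: run of 'F' x 6 -> '6F'

RLE = 13B6F


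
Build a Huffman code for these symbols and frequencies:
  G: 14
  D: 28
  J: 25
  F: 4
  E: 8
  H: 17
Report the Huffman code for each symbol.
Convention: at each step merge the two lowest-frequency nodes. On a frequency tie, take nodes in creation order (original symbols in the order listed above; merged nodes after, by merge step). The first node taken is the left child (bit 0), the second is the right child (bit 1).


Huffman tree construction:
Step 1: Merge F(4) + E(8) = 12
Step 2: Merge (F+E)(12) + G(14) = 26
Step 3: Merge H(17) + J(25) = 42
Step 4: Merge ((F+E)+G)(26) + D(28) = 54
Step 5: Merge (H+J)(42) + (((F+E)+G)+D)(54) = 96
Read each symbol's code off the tree from the root (left child = 0, right child = 1).

Codes:
  G: 101 (length 3)
  D: 11 (length 2)
  J: 01 (length 2)
  F: 1000 (length 4)
  E: 1001 (length 4)
  H: 00 (length 2)
Average code length: 230/96 = 2.3958 bits/symbol


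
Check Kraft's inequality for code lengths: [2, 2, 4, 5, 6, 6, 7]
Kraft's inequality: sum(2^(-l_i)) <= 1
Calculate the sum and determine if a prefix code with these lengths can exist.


Sum = 2^(-2) + 2^(-2) + 2^(-4) + 2^(-5) + 2^(-6) + 2^(-6) + 2^(-7)
    = 0.25 + 0.25 + 0.0625 + 0.03125 + 0.015625 + 0.015625 + 0.0078125
    = 81/128 = 0.6328125
Since 0.6328125 <= 1, Kraft's inequality IS satisfied.
A prefix code with these lengths CAN exist.

Kraft sum = 0.6328125. Satisfied.


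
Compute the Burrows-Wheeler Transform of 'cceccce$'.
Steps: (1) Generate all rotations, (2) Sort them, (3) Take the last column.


Rotations (sorted):
  0: $cceccce -> last char: e
  1: ccce$cce -> last char: e
  2: cce$ccec -> last char: c
  3: cceccce$ -> last char: $
  4: ce$ccecc -> last char: c
  5: ceccce$c -> last char: c
  6: e$cceccc -> last char: c
  7: eccce$cc -> last char: c


BWT = eec$cccc


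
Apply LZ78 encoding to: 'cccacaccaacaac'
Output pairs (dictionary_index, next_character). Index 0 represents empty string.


LZ78 encoding steps:
Dictionary: {0: ''}
Step 1: w='' (idx 0), next='c' -> output (0, 'c'), add 'c' as idx 1
Step 2: w='c' (idx 1), next='c' -> output (1, 'c'), add 'cc' as idx 2
Step 3: w='' (idx 0), next='a' -> output (0, 'a'), add 'a' as idx 3
Step 4: w='c' (idx 1), next='a' -> output (1, 'a'), add 'ca' as idx 4
Step 5: w='cc' (idx 2), next='a' -> output (2, 'a'), add 'cca' as idx 5
Step 6: w='a' (idx 3), next='c' -> output (3, 'c'), add 'ac' as idx 6
Step 7: w='a' (idx 3), next='a' -> output (3, 'a'), add 'aa' as idx 7
Step 8: w='c' (idx 1), end of input -> output (1, '')


Encoded: [(0, 'c'), (1, 'c'), (0, 'a'), (1, 'a'), (2, 'a'), (3, 'c'), (3, 'a'), (1, '')]


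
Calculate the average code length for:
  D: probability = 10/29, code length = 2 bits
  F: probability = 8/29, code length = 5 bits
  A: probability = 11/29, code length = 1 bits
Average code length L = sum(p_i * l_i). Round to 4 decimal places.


Weighted contributions p_i * l_i:
  D: (10/29) * 2 = 20/29
  F: (8/29) * 5 = 40/29
  A: (11/29) * 1 = 11/29
Sum = (20 + 40 + 11)/29 = 71/29

L = 71/29 = 2.4483 bits/symbol


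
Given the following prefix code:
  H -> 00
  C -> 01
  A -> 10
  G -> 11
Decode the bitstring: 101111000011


Decoding step by step:
Bits 10 -> A
Bits 11 -> G
Bits 11 -> G
Bits 00 -> H
Bits 00 -> H
Bits 11 -> G


Decoded message: AGGHHG


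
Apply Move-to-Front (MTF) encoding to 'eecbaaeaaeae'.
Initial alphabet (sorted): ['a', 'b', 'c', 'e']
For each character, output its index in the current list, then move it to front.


MTF encoding:
'e': index 3 in ['a', 'b', 'c', 'e'] -> ['e', 'a', 'b', 'c']
'e': index 0 in ['e', 'a', 'b', 'c'] -> ['e', 'a', 'b', 'c']
'c': index 3 in ['e', 'a', 'b', 'c'] -> ['c', 'e', 'a', 'b']
'b': index 3 in ['c', 'e', 'a', 'b'] -> ['b', 'c', 'e', 'a']
'a': index 3 in ['b', 'c', 'e', 'a'] -> ['a', 'b', 'c', 'e']
'a': index 0 in ['a', 'b', 'c', 'e'] -> ['a', 'b', 'c', 'e']
'e': index 3 in ['a', 'b', 'c', 'e'] -> ['e', 'a', 'b', 'c']
'a': index 1 in ['e', 'a', 'b', 'c'] -> ['a', 'e', 'b', 'c']
'a': index 0 in ['a', 'e', 'b', 'c'] -> ['a', 'e', 'b', 'c']
'e': index 1 in ['a', 'e', 'b', 'c'] -> ['e', 'a', 'b', 'c']
'a': index 1 in ['e', 'a', 'b', 'c'] -> ['a', 'e', 'b', 'c']
'e': index 1 in ['a', 'e', 'b', 'c'] -> ['e', 'a', 'b', 'c']


Output: [3, 0, 3, 3, 3, 0, 3, 1, 0, 1, 1, 1]


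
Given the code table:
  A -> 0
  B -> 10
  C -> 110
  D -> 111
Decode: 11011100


Decoding:
110 -> C
111 -> D
0 -> A
0 -> A


Result: CDAA


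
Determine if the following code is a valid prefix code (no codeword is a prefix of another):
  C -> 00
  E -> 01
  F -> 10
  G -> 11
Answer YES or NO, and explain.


Checking each pair (does one codeword prefix another?):
  C='00' vs E='01': no prefix
  C='00' vs F='10': no prefix
  C='00' vs G='11': no prefix
  E='01' vs C='00': no prefix
  E='01' vs F='10': no prefix
  E='01' vs G='11': no prefix
  F='10' vs C='00': no prefix
  F='10' vs E='01': no prefix
  F='10' vs G='11': no prefix
  G='11' vs C='00': no prefix
  G='11' vs E='01': no prefix
  G='11' vs F='10': no prefix
No violation found over all pairs.

YES -- this is a valid prefix code. No codeword is a prefix of any other codeword.


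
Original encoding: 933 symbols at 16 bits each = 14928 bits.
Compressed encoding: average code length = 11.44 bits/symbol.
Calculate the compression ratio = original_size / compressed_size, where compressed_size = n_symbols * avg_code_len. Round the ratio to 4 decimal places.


original_size = n_symbols * orig_bits = 933 * 16 = 14928 bits
compressed_size = n_symbols * avg_code_len = 933 * 11.44 = 10673.52 bits
ratio = original_size / compressed_size = 14928 / 10673.52 = 1.3986

Compression ratio = 1.3986


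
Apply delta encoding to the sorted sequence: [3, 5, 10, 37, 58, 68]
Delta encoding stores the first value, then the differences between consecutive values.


First value: 3
Deltas:
  5 - 3 = 2
  10 - 5 = 5
  37 - 10 = 27
  58 - 37 = 21
  68 - 58 = 10


Delta encoded: [3, 2, 5, 27, 21, 10]


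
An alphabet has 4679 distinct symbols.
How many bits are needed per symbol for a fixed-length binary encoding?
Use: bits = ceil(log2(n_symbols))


log2(4679) = 12.192
Bracket: 2^12 = 4096 < 4679 <= 2^13 = 8192
So ceil(log2(4679)) = 13

bits = ceil(log2(4679)) = ceil(12.192) = 13 bits


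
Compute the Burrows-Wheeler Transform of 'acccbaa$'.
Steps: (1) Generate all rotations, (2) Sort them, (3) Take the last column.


Rotations (sorted):
  0: $acccbaa -> last char: a
  1: a$acccba -> last char: a
  2: aa$acccb -> last char: b
  3: acccbaa$ -> last char: $
  4: baa$accc -> last char: c
  5: cbaa$acc -> last char: c
  6: ccbaa$ac -> last char: c
  7: cccbaa$a -> last char: a


BWT = aab$ccca


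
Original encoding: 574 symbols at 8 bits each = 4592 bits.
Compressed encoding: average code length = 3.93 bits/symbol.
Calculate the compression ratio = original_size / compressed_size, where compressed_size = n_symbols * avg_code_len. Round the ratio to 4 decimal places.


original_size = n_symbols * orig_bits = 574 * 8 = 4592 bits
compressed_size = n_symbols * avg_code_len = 574 * 3.93 = 2255.82 bits
ratio = original_size / compressed_size = 4592 / 2255.82 = 2.0356

Compression ratio = 2.0356


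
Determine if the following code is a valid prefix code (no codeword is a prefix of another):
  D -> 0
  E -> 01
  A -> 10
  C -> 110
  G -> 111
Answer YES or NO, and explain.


Checking each pair (does one codeword prefix another?):
  D='0' vs E='01': prefix -- VIOLATION

NO -- this is NOT a valid prefix code. D (0) is a prefix of E (01).


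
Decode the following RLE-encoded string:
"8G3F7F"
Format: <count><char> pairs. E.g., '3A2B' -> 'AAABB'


Expanding each <count><char> pair:
  8G -> 'GGGGGGGG'
  3F -> 'FFF'
  7F -> 'FFFFFFF'

Decoded = GGGGGGGGFFFFFFFFFF


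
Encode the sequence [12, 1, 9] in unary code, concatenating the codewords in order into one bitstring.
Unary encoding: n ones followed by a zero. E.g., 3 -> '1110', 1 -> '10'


Encode each number as n ones followed by a terminating 0:
  12 -> 1111111111110 (13 bits)
  1 -> 10 (2 bits)
  9 -> 1111111110 (10 bits)
Total length = 13 + 2 + 10 = 25 bits.

Unary([12, 1, 9]) = 1111111111110101111111110 (25 bits)


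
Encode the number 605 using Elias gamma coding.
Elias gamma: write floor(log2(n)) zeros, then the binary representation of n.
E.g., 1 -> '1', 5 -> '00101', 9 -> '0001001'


num_bits = floor(log2(605)) + 1 = 10
leading_zeros = num_bits - 1 = 9
binary(605) = 1001011101

Elias gamma(605) = '000000000' + '1001011101' = 0000000001001011101 (19 bits)


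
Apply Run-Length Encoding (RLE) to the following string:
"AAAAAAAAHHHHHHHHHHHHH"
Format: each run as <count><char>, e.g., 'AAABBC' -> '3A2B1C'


Scanning runs left to right:
  i=0: run of 'A' x 8 -> '8A'
  i=8: run of 'H' x 13 -> '13H'

RLE = 8A13H


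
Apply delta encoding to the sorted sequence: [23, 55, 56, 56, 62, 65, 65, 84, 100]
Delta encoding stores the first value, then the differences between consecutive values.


First value: 23
Deltas:
  55 - 23 = 32
  56 - 55 = 1
  56 - 56 = 0
  62 - 56 = 6
  65 - 62 = 3
  65 - 65 = 0
  84 - 65 = 19
  100 - 84 = 16


Delta encoded: [23, 32, 1, 0, 6, 3, 0, 19, 16]


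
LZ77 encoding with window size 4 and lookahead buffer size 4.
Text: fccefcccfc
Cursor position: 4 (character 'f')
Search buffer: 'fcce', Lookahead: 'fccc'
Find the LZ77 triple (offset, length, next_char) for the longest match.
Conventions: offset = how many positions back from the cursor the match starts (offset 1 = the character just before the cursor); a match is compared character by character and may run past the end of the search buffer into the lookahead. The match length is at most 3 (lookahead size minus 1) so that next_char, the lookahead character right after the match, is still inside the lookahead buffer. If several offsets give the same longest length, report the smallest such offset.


Try each offset into the search buffer:
  offset=1 (pos 3, char 'e'): match length 0
  offset=2 (pos 2, char 'c'): match length 0
  offset=3 (pos 1, char 'c'): match length 0
  offset=4 (pos 0, char 'f'): match length 3
Longest match has length 3 at offset 4.
next_char = character at position 4 + 3 = 7 -> 'c'

Best match: offset=4, length=3 (matching 'fcc' starting at position 0)
LZ77 triple: (4, 3, 'c')


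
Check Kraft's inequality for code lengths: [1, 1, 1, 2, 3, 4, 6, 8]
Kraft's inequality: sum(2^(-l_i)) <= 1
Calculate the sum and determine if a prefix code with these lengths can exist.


Sum = 2^(-1) + 2^(-1) + 2^(-1) + 2^(-2) + 2^(-3) + 2^(-4) + 2^(-6) + 2^(-8)
    = 0.5 + 0.5 + 0.5 + 0.25 + 0.125 + 0.0625 + 0.015625 + 0.00390625
    = 501/256 = 1.95703125
Since 1.95703125 > 1, Kraft's inequality is NOT satisfied.
A prefix code with these lengths CANNOT exist.

Kraft sum = 1.95703125. Not satisfied.


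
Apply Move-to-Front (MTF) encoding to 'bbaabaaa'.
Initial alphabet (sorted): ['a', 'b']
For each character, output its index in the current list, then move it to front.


MTF encoding:
'b': index 1 in ['a', 'b'] -> ['b', 'a']
'b': index 0 in ['b', 'a'] -> ['b', 'a']
'a': index 1 in ['b', 'a'] -> ['a', 'b']
'a': index 0 in ['a', 'b'] -> ['a', 'b']
'b': index 1 in ['a', 'b'] -> ['b', 'a']
'a': index 1 in ['b', 'a'] -> ['a', 'b']
'a': index 0 in ['a', 'b'] -> ['a', 'b']
'a': index 0 in ['a', 'b'] -> ['a', 'b']


Output: [1, 0, 1, 0, 1, 1, 0, 0]


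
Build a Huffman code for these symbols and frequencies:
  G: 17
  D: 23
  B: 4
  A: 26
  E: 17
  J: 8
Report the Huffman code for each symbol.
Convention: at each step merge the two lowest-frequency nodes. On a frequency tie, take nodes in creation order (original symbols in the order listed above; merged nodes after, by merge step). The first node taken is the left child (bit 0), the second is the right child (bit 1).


Huffman tree construction:
Step 1: Merge B(4) + J(8) = 12
Step 2: Merge (B+J)(12) + G(17) = 29
Step 3: Merge E(17) + D(23) = 40
Step 4: Merge A(26) + ((B+J)+G)(29) = 55
Step 5: Merge (E+D)(40) + (A+((B+J)+G))(55) = 95
Read each symbol's code off the tree from the root (left child = 0, right child = 1).

Codes:
  G: 111 (length 3)
  D: 01 (length 2)
  B: 1100 (length 4)
  A: 10 (length 2)
  E: 00 (length 2)
  J: 1101 (length 4)
Average code length: 231/95 = 2.4316 bits/symbol


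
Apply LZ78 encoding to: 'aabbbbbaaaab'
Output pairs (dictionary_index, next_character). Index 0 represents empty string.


LZ78 encoding steps:
Dictionary: {0: ''}
Step 1: w='' (idx 0), next='a' -> output (0, 'a'), add 'a' as idx 1
Step 2: w='a' (idx 1), next='b' -> output (1, 'b'), add 'ab' as idx 2
Step 3: w='' (idx 0), next='b' -> output (0, 'b'), add 'b' as idx 3
Step 4: w='b' (idx 3), next='b' -> output (3, 'b'), add 'bb' as idx 4
Step 5: w='b' (idx 3), next='a' -> output (3, 'a'), add 'ba' as idx 5
Step 6: w='a' (idx 1), next='a' -> output (1, 'a'), add 'aa' as idx 6
Step 7: w='ab' (idx 2), end of input -> output (2, '')


Encoded: [(0, 'a'), (1, 'b'), (0, 'b'), (3, 'b'), (3, 'a'), (1, 'a'), (2, '')]


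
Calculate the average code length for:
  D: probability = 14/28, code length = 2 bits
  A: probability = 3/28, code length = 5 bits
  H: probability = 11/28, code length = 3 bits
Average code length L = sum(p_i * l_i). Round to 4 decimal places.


Weighted contributions p_i * l_i:
  D: (14/28) * 2 = 28/28
  A: (3/28) * 5 = 15/28
  H: (11/28) * 3 = 33/28
Sum = (28 + 15 + 33)/28 = 76/28

L = 76/28 = 2.7143 bits/symbol


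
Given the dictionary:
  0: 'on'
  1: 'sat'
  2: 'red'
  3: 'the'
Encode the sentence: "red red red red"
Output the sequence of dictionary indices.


Look up each word in the dictionary:
  'red' -> 2
  'red' -> 2
  'red' -> 2
  'red' -> 2

Encoded: [2, 2, 2, 2]


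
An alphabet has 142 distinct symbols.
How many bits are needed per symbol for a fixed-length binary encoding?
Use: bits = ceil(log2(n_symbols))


log2(142) = 7.1497
Bracket: 2^7 = 128 < 142 <= 2^8 = 256
So ceil(log2(142)) = 8

bits = ceil(log2(142)) = ceil(7.1497) = 8 bits


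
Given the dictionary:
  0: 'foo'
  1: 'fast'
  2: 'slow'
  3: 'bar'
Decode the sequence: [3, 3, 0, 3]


Look up each index in the dictionary:
  3 -> 'bar'
  3 -> 'bar'
  0 -> 'foo'
  3 -> 'bar'

Decoded: "bar bar foo bar"


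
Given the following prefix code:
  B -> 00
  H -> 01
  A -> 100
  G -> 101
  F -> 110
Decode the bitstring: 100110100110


Decoding step by step:
Bits 100 -> A
Bits 110 -> F
Bits 100 -> A
Bits 110 -> F


Decoded message: AFAF


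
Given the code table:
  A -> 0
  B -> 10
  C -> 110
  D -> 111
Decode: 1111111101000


Decoding:
111 -> D
111 -> D
110 -> C
10 -> B
0 -> A
0 -> A


Result: DDCBAA


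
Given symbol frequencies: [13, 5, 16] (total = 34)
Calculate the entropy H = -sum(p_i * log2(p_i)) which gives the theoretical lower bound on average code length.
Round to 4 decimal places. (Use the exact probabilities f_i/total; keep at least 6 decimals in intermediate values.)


Per-symbol terms -p_i * log2(p_i) with p_i = f_i/34:
  p = 13/34 = 0.382353: log2(p) = -1.387023, -p*log2(p) = 0.530332
  p = 5/34 = 0.147059: log2(p) = -2.765535, -p*log2(p) = 0.406696
  p = 16/34 = 0.470588: log2(p) = -1.087463, -p*log2(p) = 0.511747
H = 0.530332 + 0.406696 + 0.511747 = 1.448775

H = 1.4488 bits/symbol


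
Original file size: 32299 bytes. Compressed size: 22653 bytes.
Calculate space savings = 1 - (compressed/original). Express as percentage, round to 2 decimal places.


ratio = compressed/original = 22653/32299 = 0.701353
savings = 1 - ratio = 1 - 0.701353 = 0.298647
as a percentage: 0.298647 * 100 = 29.86%

Space savings = 1 - 22653/32299 = 29.86%


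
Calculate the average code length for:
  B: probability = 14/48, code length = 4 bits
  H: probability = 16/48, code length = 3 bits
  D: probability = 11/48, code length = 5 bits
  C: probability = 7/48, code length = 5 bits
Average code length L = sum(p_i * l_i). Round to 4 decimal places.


Weighted contributions p_i * l_i:
  B: (14/48) * 4 = 56/48
  H: (16/48) * 3 = 48/48
  D: (11/48) * 5 = 55/48
  C: (7/48) * 5 = 35/48
Sum = (56 + 48 + 55 + 35)/48 = 194/48

L = 194/48 = 4.0417 bits/symbol


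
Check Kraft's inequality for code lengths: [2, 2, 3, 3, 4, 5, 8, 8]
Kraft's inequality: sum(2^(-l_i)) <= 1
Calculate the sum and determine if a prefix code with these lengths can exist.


Sum = 2^(-2) + 2^(-2) + 2^(-3) + 2^(-3) + 2^(-4) + 2^(-5) + 2^(-8) + 2^(-8)
    = 0.25 + 0.25 + 0.125 + 0.125 + 0.0625 + 0.03125 + 0.00390625 + 0.00390625
    = 218/256 = 0.8515625
Since 0.8515625 <= 1, Kraft's inequality IS satisfied.
A prefix code with these lengths CAN exist.

Kraft sum = 0.8515625. Satisfied.


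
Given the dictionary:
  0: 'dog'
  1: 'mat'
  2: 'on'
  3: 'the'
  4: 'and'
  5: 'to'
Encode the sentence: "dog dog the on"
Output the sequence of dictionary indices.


Look up each word in the dictionary:
  'dog' -> 0
  'dog' -> 0
  'the' -> 3
  'on' -> 2

Encoded: [0, 0, 3, 2]


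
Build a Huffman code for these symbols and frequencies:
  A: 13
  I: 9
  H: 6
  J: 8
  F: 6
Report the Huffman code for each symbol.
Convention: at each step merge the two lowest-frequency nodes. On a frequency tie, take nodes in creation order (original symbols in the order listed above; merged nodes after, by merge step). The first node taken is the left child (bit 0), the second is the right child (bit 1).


Huffman tree construction:
Step 1: Merge H(6) + F(6) = 12
Step 2: Merge J(8) + I(9) = 17
Step 3: Merge (H+F)(12) + A(13) = 25
Step 4: Merge (J+I)(17) + ((H+F)+A)(25) = 42
Read each symbol's code off the tree from the root (left child = 0, right child = 1).

Codes:
  A: 11 (length 2)
  I: 01 (length 2)
  H: 100 (length 3)
  J: 00 (length 2)
  F: 101 (length 3)
Average code length: 96/42 = 2.2857 bits/symbol


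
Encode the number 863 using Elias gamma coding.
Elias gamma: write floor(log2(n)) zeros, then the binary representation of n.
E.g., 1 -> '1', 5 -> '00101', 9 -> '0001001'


num_bits = floor(log2(863)) + 1 = 10
leading_zeros = num_bits - 1 = 9
binary(863) = 1101011111

Elias gamma(863) = '000000000' + '1101011111' = 0000000001101011111 (19 bits)


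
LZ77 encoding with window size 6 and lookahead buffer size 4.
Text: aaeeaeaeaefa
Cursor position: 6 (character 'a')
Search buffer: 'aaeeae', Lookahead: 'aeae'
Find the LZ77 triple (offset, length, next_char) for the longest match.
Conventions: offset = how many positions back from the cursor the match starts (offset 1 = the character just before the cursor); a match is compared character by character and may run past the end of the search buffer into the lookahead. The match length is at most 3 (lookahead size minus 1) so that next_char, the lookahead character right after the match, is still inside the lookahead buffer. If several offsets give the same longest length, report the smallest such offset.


Try each offset into the search buffer:
  offset=1 (pos 5, char 'e'): match length 0
  offset=2 (pos 4, char 'a'): match length 3
  offset=3 (pos 3, char 'e'): match length 0
  offset=4 (pos 2, char 'e'): match length 0
  offset=5 (pos 1, char 'a'): match length 2
  offset=6 (pos 0, char 'a'): match length 1
Longest match has length 3 at offset 2.
next_char = character at position 6 + 3 = 9 -> 'e'

Best match: offset=2, length=3 (matching 'aea' starting at position 4)
LZ77 triple: (2, 3, 'e')


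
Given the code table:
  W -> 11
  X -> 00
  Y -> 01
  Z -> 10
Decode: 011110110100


Decoding:
01 -> Y
11 -> W
10 -> Z
11 -> W
01 -> Y
00 -> X


Result: YWZWYX


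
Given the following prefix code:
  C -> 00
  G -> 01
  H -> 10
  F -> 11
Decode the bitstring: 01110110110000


Decoding step by step:
Bits 01 -> G
Bits 11 -> F
Bits 01 -> G
Bits 10 -> H
Bits 11 -> F
Bits 00 -> C
Bits 00 -> C


Decoded message: GFGHFCC


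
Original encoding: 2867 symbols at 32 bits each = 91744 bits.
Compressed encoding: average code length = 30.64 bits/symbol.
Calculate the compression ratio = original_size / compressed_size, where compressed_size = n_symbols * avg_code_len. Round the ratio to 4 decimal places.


original_size = n_symbols * orig_bits = 2867 * 32 = 91744 bits
compressed_size = n_symbols * avg_code_len = 2867 * 30.64 = 87844.88 bits
ratio = original_size / compressed_size = 91744 / 87844.88 = 1.0444

Compression ratio = 1.0444


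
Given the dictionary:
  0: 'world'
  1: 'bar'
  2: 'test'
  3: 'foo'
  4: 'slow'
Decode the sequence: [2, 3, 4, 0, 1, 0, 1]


Look up each index in the dictionary:
  2 -> 'test'
  3 -> 'foo'
  4 -> 'slow'
  0 -> 'world'
  1 -> 'bar'
  0 -> 'world'
  1 -> 'bar'

Decoded: "test foo slow world bar world bar"


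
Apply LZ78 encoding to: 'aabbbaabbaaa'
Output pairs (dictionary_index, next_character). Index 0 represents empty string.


LZ78 encoding steps:
Dictionary: {0: ''}
Step 1: w='' (idx 0), next='a' -> output (0, 'a'), add 'a' as idx 1
Step 2: w='a' (idx 1), next='b' -> output (1, 'b'), add 'ab' as idx 2
Step 3: w='' (idx 0), next='b' -> output (0, 'b'), add 'b' as idx 3
Step 4: w='b' (idx 3), next='a' -> output (3, 'a'), add 'ba' as idx 4
Step 5: w='ab' (idx 2), next='b' -> output (2, 'b'), add 'abb' as idx 5
Step 6: w='a' (idx 1), next='a' -> output (1, 'a'), add 'aa' as idx 6
Step 7: w='a' (idx 1), end of input -> output (1, '')


Encoded: [(0, 'a'), (1, 'b'), (0, 'b'), (3, 'a'), (2, 'b'), (1, 'a'), (1, '')]


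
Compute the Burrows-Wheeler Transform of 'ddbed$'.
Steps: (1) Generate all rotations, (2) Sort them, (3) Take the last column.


Rotations (sorted):
  0: $ddbed -> last char: d
  1: bed$dd -> last char: d
  2: d$ddbe -> last char: e
  3: dbed$d -> last char: d
  4: ddbed$ -> last char: $
  5: ed$ddb -> last char: b


BWT = dded$b


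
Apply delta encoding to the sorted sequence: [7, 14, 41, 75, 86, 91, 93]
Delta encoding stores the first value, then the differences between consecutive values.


First value: 7
Deltas:
  14 - 7 = 7
  41 - 14 = 27
  75 - 41 = 34
  86 - 75 = 11
  91 - 86 = 5
  93 - 91 = 2


Delta encoded: [7, 7, 27, 34, 11, 5, 2]


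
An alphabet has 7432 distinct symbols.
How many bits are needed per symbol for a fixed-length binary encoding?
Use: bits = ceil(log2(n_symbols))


log2(7432) = 12.8595
Bracket: 2^12 = 4096 < 7432 <= 2^13 = 8192
So ceil(log2(7432)) = 13

bits = ceil(log2(7432)) = ceil(12.8595) = 13 bits


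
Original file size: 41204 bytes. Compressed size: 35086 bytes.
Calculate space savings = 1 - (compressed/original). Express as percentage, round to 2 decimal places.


ratio = compressed/original = 35086/41204 = 0.851519
savings = 1 - ratio = 1 - 0.851519 = 0.148481
as a percentage: 0.148481 * 100 = 14.85%

Space savings = 1 - 35086/41204 = 14.85%


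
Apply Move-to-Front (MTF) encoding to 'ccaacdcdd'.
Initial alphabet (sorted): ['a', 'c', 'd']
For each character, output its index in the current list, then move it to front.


MTF encoding:
'c': index 1 in ['a', 'c', 'd'] -> ['c', 'a', 'd']
'c': index 0 in ['c', 'a', 'd'] -> ['c', 'a', 'd']
'a': index 1 in ['c', 'a', 'd'] -> ['a', 'c', 'd']
'a': index 0 in ['a', 'c', 'd'] -> ['a', 'c', 'd']
'c': index 1 in ['a', 'c', 'd'] -> ['c', 'a', 'd']
'd': index 2 in ['c', 'a', 'd'] -> ['d', 'c', 'a']
'c': index 1 in ['d', 'c', 'a'] -> ['c', 'd', 'a']
'd': index 1 in ['c', 'd', 'a'] -> ['d', 'c', 'a']
'd': index 0 in ['d', 'c', 'a'] -> ['d', 'c', 'a']


Output: [1, 0, 1, 0, 1, 2, 1, 1, 0]


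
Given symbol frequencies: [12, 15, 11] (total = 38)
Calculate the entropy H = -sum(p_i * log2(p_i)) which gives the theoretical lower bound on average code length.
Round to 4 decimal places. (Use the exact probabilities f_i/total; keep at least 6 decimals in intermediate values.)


Per-symbol terms -p_i * log2(p_i) with p_i = f_i/38:
  p = 12/38 = 0.315789: log2(p) = -1.662965, -p*log2(p) = 0.525147
  p = 15/38 = 0.394737: log2(p) = -1.341037, -p*log2(p) = 0.529357
  p = 11/38 = 0.289474: log2(p) = -1.788496, -p*log2(p) = 0.517722
H = 0.525147 + 0.529357 + 0.517722 = 1.572226

H = 1.5722 bits/symbol


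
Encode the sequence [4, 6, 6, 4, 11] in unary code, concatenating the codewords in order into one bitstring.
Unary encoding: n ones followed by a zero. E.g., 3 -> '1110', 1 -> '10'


Encode each number as n ones followed by a terminating 0:
  4 -> 11110 (5 bits)
  6 -> 1111110 (7 bits)
  6 -> 1111110 (7 bits)
  4 -> 11110 (5 bits)
  11 -> 111111111110 (12 bits)
Total length = 5 + 7 + 7 + 5 + 12 = 36 bits.

Unary([4, 6, 6, 4, 11]) = 111101111110111111011110111111111110 (36 bits)


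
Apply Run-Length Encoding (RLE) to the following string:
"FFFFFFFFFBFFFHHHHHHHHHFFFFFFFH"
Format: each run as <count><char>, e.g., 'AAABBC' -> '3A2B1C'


Scanning runs left to right:
  i=0: run of 'F' x 9 -> '9F'
  i=9: run of 'B' x 1 -> '1B'
  i=10: run of 'F' x 3 -> '3F'
  i=13: run of 'H' x 9 -> '9H'
  i=22: run of 'F' x 7 -> '7F'
  i=29: run of 'H' x 1 -> '1H'

RLE = 9F1B3F9H7F1H


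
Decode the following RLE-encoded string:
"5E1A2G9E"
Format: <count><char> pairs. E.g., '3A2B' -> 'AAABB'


Expanding each <count><char> pair:
  5E -> 'EEEEE'
  1A -> 'A'
  2G -> 'GG'
  9E -> 'EEEEEEEEE'

Decoded = EEEEEAGGEEEEEEEEE


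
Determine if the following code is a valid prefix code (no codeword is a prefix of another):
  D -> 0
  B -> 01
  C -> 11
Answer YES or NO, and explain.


Checking each pair (does one codeword prefix another?):
  D='0' vs B='01': prefix -- VIOLATION

NO -- this is NOT a valid prefix code. D (0) is a prefix of B (01).


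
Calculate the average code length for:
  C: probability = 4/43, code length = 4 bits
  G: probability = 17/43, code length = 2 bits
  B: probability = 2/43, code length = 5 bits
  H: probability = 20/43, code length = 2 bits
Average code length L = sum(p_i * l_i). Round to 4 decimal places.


Weighted contributions p_i * l_i:
  C: (4/43) * 4 = 16/43
  G: (17/43) * 2 = 34/43
  B: (2/43) * 5 = 10/43
  H: (20/43) * 2 = 40/43
Sum = (16 + 34 + 10 + 40)/43 = 100/43

L = 100/43 = 2.3256 bits/symbol


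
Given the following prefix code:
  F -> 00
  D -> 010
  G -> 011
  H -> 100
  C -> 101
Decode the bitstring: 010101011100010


Decoding step by step:
Bits 010 -> D
Bits 101 -> C
Bits 011 -> G
Bits 100 -> H
Bits 010 -> D


Decoded message: DCGHD


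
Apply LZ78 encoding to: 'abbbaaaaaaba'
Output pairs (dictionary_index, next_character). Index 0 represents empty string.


LZ78 encoding steps:
Dictionary: {0: ''}
Step 1: w='' (idx 0), next='a' -> output (0, 'a'), add 'a' as idx 1
Step 2: w='' (idx 0), next='b' -> output (0, 'b'), add 'b' as idx 2
Step 3: w='b' (idx 2), next='b' -> output (2, 'b'), add 'bb' as idx 3
Step 4: w='a' (idx 1), next='a' -> output (1, 'a'), add 'aa' as idx 4
Step 5: w='aa' (idx 4), next='a' -> output (4, 'a'), add 'aaa' as idx 5
Step 6: w='a' (idx 1), next='b' -> output (1, 'b'), add 'ab' as idx 6
Step 7: w='a' (idx 1), end of input -> output (1, '')


Encoded: [(0, 'a'), (0, 'b'), (2, 'b'), (1, 'a'), (4, 'a'), (1, 'b'), (1, '')]


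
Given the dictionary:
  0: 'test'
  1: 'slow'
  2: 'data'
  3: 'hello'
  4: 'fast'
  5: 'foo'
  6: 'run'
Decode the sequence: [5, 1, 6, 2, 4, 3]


Look up each index in the dictionary:
  5 -> 'foo'
  1 -> 'slow'
  6 -> 'run'
  2 -> 'data'
  4 -> 'fast'
  3 -> 'hello'

Decoded: "foo slow run data fast hello"


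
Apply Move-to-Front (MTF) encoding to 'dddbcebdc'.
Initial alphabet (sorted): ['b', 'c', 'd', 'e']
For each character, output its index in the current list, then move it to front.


MTF encoding:
'd': index 2 in ['b', 'c', 'd', 'e'] -> ['d', 'b', 'c', 'e']
'd': index 0 in ['d', 'b', 'c', 'e'] -> ['d', 'b', 'c', 'e']
'd': index 0 in ['d', 'b', 'c', 'e'] -> ['d', 'b', 'c', 'e']
'b': index 1 in ['d', 'b', 'c', 'e'] -> ['b', 'd', 'c', 'e']
'c': index 2 in ['b', 'd', 'c', 'e'] -> ['c', 'b', 'd', 'e']
'e': index 3 in ['c', 'b', 'd', 'e'] -> ['e', 'c', 'b', 'd']
'b': index 2 in ['e', 'c', 'b', 'd'] -> ['b', 'e', 'c', 'd']
'd': index 3 in ['b', 'e', 'c', 'd'] -> ['d', 'b', 'e', 'c']
'c': index 3 in ['d', 'b', 'e', 'c'] -> ['c', 'd', 'b', 'e']


Output: [2, 0, 0, 1, 2, 3, 2, 3, 3]
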